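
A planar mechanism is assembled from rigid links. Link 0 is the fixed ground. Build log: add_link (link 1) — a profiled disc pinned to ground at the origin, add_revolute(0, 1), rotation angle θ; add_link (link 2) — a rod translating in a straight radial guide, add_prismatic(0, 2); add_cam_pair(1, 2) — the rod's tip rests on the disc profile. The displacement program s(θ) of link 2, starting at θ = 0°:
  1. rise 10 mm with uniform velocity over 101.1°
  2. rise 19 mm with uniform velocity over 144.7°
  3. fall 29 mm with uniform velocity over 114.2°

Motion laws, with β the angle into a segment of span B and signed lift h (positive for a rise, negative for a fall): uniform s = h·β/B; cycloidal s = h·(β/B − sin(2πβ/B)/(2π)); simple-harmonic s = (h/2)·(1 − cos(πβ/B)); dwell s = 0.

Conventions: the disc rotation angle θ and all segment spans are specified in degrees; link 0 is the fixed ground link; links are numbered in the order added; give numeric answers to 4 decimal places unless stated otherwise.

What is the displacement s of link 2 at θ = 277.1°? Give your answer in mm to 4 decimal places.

seg 1 [0°–101.1°] uniform, h=10: full span → s += 10 → s = 10.0000
seg 2 [101.1°–245.8°] uniform, h=19: full span → s += 19 → s = 29.0000
seg 3 [245.8°–360°] uniform, h=-29: θ=277.1° here. β=31.3, B=114.2. -29·31.3/114.2 = -7.9483 → s = 21.0517

21.0517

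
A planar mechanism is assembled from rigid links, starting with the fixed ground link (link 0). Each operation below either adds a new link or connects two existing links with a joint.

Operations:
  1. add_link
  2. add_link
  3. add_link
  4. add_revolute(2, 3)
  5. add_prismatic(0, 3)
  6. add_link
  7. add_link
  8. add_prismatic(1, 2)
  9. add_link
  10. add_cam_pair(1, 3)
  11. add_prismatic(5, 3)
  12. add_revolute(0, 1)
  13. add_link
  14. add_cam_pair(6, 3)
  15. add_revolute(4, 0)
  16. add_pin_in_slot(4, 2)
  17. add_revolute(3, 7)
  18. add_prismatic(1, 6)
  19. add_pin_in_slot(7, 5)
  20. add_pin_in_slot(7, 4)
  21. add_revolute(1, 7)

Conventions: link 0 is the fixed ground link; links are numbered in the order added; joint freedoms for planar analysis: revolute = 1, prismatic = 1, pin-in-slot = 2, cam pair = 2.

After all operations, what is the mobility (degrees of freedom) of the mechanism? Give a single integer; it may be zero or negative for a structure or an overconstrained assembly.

ground; <1,0,0>
#1 <2,0,0>
#2 <3,0,0>
#3 <4,0,0>
R:2↔3 J1 <4,1,0>
P:0↔3 J1 <4,2,0>
#4 <5,2,0>
#5 <6,2,0>
P:1↔2 J1 <6,3,0>
#6 <7,3,0>
C:1↔3 J2 <7,3,1>
P:5↔3 J1 <7,4,1>
R:0↔1 J1 <7,5,1>
#7 <8,5,1>
C:6↔3 J2 <8,5,2>
R:4↔0 J1 <8,6,2>
PS:4↔2 J2 <8,6,3>
R:3↔7 J1 <8,7,3>
P:1↔6 J1 <8,8,3>
PS:7↔5 J2 <8,8,4>
PS:7↔4 J2 <8,8,5>
R:1↔7 J1 <8,9,5>
3×7 − 2×9 − 1×5 = -2

M = -2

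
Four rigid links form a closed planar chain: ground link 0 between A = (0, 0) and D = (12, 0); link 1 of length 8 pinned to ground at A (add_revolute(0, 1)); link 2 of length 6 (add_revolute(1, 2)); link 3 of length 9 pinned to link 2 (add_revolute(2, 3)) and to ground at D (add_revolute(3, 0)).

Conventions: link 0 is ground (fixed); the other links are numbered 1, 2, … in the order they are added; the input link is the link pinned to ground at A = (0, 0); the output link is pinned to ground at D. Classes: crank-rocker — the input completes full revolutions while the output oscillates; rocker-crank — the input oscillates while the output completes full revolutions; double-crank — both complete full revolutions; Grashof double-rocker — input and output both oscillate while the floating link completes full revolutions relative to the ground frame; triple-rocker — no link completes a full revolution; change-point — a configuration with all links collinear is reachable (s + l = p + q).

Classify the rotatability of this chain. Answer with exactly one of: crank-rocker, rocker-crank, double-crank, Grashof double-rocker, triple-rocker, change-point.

lengths: ground=12, input=8, coupler=6, output=9
sorted: s=6 (shortest), l=12 (longest), p+q=17
s + l = 18 vs p + q = 17
s + l > p + q → non-Grashof → no link fully rotates → triple-rocker

triple-rocker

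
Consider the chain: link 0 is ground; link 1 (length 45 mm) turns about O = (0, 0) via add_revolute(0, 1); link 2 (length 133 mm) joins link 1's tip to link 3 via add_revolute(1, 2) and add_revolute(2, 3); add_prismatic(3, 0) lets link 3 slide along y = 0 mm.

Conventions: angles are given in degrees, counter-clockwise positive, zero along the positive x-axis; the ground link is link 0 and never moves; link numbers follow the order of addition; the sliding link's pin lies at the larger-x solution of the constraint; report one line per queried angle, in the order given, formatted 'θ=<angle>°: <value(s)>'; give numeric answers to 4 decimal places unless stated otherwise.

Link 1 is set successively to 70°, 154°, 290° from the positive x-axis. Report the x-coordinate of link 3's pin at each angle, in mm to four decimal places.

geometry: r = 45 mm, L = 133 mm, e = 0 mm
θ=70°: crank pin P = (r cos θ, r sin θ) = (15.390906, 42.286168)
θ=70°: h = r sin θ − e = 42.286168 − 0 = 42.286168
θ=70°: x = r cos θ + √(L² − h²) = 15.390906 + 126.098692 = 141.489598
θ=154°: crank pin P = (r cos θ, r sin θ) = (-40.445732, 19.726702)
θ=154°: h = r sin θ − e = 19.726702 − 0 = 19.726702
θ=154°: x = r cos θ + √(L² − h²) = -40.445732 + 131.528922 = 91.083190
θ=290°: crank pin P = (r cos θ, r sin θ) = (15.390906, -42.286168)
θ=290°: h = r sin θ − e = -42.286168 − 0 = -42.286168
θ=290°: x = r cos θ + √(L² − h²) = 15.390906 + 126.098692 = 141.489598

θ=70°: 141.4896
θ=154°: 91.0832
θ=290°: 141.4896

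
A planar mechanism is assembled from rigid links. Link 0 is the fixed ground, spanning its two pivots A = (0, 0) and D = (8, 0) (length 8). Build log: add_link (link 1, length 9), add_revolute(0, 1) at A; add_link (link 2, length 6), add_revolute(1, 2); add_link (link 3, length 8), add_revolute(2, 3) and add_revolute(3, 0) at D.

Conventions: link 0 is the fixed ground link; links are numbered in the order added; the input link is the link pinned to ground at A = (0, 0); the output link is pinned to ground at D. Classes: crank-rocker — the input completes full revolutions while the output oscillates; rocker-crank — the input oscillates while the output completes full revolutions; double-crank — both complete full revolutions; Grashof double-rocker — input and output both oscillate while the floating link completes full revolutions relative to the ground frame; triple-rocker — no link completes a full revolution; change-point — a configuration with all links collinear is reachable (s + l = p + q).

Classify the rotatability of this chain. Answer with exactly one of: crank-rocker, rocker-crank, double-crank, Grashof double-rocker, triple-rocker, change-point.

lengths: ground=8, input=9, coupler=6, output=8
sorted: s=6 (shortest), l=9 (longest), p+q=16
s + l = 15 vs p + q = 16
s + l < p + q (Grashof) with shortest = coupler link → Grashof double-rocker

Grashof double-rocker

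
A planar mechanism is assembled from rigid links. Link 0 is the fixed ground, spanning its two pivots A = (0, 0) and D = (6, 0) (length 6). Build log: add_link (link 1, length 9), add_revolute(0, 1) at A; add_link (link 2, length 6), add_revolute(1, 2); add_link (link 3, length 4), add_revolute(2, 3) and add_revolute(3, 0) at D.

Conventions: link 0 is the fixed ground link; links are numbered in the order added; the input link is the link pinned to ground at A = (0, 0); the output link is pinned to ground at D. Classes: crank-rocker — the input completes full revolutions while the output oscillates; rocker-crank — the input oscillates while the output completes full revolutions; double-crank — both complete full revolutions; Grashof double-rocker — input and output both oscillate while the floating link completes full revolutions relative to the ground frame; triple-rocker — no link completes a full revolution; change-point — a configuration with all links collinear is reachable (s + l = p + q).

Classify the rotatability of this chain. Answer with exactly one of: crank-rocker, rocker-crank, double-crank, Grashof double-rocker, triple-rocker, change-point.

lengths: ground=6, input=9, coupler=6, output=4
sorted: s=4 (shortest), l=9 (longest), p+q=12
s + l = 13 vs p + q = 12
s + l > p + q → non-Grashof → no link fully rotates → triple-rocker

triple-rocker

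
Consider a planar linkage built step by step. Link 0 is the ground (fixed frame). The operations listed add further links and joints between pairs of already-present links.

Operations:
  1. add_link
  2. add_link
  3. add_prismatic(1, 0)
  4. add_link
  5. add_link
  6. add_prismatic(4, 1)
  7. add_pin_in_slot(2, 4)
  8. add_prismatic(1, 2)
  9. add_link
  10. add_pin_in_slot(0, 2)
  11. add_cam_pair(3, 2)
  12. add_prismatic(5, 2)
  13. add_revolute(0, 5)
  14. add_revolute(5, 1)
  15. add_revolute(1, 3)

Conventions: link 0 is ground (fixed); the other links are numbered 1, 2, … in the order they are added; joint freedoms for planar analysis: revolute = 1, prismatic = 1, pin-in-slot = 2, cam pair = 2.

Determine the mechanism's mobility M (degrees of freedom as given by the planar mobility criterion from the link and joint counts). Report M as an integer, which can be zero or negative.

link 0 = ground. State L|J1|J2 = 1|0|0
+link1  2|0|0
+link2  3|0|0
P(1,0) f=1→J1  3|1|0
+link3  4|1|0
+link4  5|1|0
P(4,1) f=1→J1  5|2|0
PS(2,4) f=2→J2  5|2|1
P(1,2) f=1→J1  5|3|1
+link5  6|3|1
PS(0,2) f=2→J2  6|3|2
C(3,2) f=2→J2  6|3|3
P(5,2) f=1→J1  6|4|3
R(0,5) f=1→J1  6|5|3
R(5,1) f=1→J1  6|6|3
R(1,3) f=1→J1  6|7|3
M = 3(6−1)−2·7−3 = 15−14−3 = -2

M = -2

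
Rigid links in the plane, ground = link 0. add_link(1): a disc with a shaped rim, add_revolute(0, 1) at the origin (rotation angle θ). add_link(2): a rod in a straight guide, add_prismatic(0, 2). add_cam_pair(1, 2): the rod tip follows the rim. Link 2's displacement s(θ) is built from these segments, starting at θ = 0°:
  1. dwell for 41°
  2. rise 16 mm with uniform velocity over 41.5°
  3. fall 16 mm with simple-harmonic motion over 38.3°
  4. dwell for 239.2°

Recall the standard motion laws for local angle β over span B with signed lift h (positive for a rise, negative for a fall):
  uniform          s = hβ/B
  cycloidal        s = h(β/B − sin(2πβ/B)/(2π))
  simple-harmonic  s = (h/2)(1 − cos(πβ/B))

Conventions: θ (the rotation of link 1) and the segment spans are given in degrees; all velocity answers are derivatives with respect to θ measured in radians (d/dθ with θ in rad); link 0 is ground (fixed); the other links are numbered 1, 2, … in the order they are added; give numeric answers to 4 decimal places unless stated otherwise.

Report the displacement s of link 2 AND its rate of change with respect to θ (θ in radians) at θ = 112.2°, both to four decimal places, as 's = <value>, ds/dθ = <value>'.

segment 1 (0° to 41°, dwell): s unchanged at 0.0000
segment 2 (41° to 82.5°, uniform, h = 16) is passed completely: s = 0.0000 + (16) = 16.0000
θ = 112.2° falls in segment 3 (82.5° to 120.8°, simple-harmonic, h = -16): β = 112.2 − 82.5 = 29.7°, B = 38.3°; Δs = -16/2·(1 − cos(π·0.7755)) = -14.0907; s = 16.0000 − 14.0907 = 1.9093
velocity in seg [82.5°–120.8°] (simple-harmonic), θ in radians: β = 29.7° = 0.5184 rad, B = 38.3° = 0.6685 rad; ds/dθ = (πh/(2B)) sin(πβ/B) = (π·(-16)/(2·0.6685)) sin(π·0.7755) = -24.376826 mm/rad

s = 1.9093, ds/dθ = -24.3768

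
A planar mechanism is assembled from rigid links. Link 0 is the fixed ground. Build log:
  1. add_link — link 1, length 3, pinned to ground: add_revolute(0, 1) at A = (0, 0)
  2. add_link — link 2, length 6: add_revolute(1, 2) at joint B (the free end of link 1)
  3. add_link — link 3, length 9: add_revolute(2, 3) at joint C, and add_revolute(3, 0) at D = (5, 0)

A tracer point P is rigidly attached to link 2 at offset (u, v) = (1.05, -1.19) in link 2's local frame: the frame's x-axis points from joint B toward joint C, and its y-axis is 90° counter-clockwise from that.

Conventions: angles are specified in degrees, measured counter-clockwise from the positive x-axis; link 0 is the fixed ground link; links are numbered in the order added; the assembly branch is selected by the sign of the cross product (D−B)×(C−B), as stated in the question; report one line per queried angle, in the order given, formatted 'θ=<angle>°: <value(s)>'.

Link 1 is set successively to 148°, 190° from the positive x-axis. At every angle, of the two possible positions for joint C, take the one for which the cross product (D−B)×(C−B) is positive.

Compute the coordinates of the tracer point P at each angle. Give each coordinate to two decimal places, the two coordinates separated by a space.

A=(0,0), D=(5.00,0)
θ=148°: B = A + 3.00·(cos148°, sin148°) = (-2.5441, 1.5898)
θ=148°: |BD| = 7.7098
θ=148°: circle(B,6.00) ∩ circle(D,9.00): a=0.9366, h=5.9265
θ=148°:   candidates: C₊=(-0.4057,7.1957) cross=45.692; C₋=(-2.8497,-4.4025) cross=-45.692
θ=148°:   branch + wants cross > 0 → take C=(-0.4057,7.1957) (cross=45.692)
θ=148°: ex = (C−B)/|BC| = (0.3564,0.9343); ey = (-0.9343,0.3564)
θ=148°: P = B + 1.05·ex + -1.19·ey = (-1.0581,2.1467)
θ=190°: B = A + 3.00·(cos190°, sin190°) = (-2.9544, -0.5209)
θ=190°: |BD| = 7.9715
θ=190°: circle(B,6.00) ∩ circle(D,9.00): a=1.1632, h=5.8862
θ=190°:   candidates: C₊=(-2.1784,5.4287) cross=46.921; C₋=(-1.4091,-6.3185) cross=-46.921
θ=190°:   branch + wants cross > 0 → take C=(-2.1784,5.4287) (cross=46.921)
θ=190°: ex = (C−B)/|BC| = (0.1293,0.9916); ey = (-0.9916,0.1293)
θ=190°: P = B + 1.05·ex + -1.19·ey = (-1.6386,0.3663)

θ=148°: -1.06 2.15
θ=190°: -1.64 0.37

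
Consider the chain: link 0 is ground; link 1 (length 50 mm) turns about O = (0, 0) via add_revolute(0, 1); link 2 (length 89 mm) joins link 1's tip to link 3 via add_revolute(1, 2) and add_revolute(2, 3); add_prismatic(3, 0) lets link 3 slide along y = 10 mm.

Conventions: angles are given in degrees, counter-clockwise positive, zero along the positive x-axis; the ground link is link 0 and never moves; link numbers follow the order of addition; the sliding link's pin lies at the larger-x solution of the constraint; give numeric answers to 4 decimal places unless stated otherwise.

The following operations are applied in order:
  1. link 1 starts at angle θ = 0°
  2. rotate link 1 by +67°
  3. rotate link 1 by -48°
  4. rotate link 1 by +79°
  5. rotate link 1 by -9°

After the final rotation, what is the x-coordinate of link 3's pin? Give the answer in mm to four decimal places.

geometry: r = 50 mm, L = 89 mm, e = 10 mm; θ starts at 0°
rotate link 1 by +67°: θ ← 0° +67° = 67°
rotate link 1 by -48°: θ ← 67° -48° = 19°
rotate link 1 by +79°: θ ← 19° +79° = 98°
rotate link 1 by -9°: θ ← 98° -9° = 89°
crank pin P = (r cos θ, r sin θ) = (0.872620, 49.992385)
h = r sin θ − e = 49.992385 − 10 = 39.992385
x = r cos θ + √(L² − h²) = 0.872620 + 79.508548 = 80.381168

80.3812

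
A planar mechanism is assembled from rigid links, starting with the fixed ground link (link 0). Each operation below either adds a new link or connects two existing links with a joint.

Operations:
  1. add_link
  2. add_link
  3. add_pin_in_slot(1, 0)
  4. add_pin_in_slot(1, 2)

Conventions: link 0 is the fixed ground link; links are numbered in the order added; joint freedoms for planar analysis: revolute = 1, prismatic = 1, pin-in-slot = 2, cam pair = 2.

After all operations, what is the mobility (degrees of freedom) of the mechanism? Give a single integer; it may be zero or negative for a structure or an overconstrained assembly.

link 0 = ground. State L|J1|J2 = 1|0|0
+link1  2|0|0
+link2  3|0|0
PS(1,0) f=2→J2  3|0|1
PS(1,2) f=2→J2  3|0|2
M = 3(3−1)−2·0−2 = 6−0−2 = 4

M = 4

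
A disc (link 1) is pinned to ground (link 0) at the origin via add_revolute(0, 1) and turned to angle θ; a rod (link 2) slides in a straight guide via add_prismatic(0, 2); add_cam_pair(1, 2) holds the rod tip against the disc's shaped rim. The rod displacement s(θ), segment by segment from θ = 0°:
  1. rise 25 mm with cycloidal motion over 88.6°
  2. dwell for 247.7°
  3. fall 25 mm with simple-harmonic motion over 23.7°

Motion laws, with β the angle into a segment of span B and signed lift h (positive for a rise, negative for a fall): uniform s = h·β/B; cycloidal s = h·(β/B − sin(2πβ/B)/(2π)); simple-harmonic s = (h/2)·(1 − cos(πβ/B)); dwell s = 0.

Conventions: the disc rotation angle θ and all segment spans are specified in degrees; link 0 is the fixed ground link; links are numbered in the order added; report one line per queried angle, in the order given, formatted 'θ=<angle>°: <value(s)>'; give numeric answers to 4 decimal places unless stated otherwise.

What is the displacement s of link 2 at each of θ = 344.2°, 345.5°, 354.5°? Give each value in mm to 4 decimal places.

segment 1 (0° to 88.6°, cycloidal, h = 25) is passed completely: s = 0.0000 + (25) = 25.0000
segment 2 (88.6° to 336.3°, dwell): s unchanged at 25.0000
θ = 344.2° falls in segment 3 (336.3° to 360°, simple-harmonic, h = -25): β = 344.2 − 336.3 = 7.9°, B = 23.7°; Δs = -25/2·(1 − cos(π·0.3333)) = -6.2500; s = 25.0000 − 6.2500 = 18.7500
θ = 345.5° falls in segment 3 (336.3° to 360°, simple-harmonic, h = -25): β = 345.5 − 336.3 = 9.2°, B = 23.7°; Δs = -25/2·(1 − cos(π·0.3882)) = -8.1988; s = 25.0000 − 8.1988 = 16.8012
θ = 354.5° falls in segment 3 (336.3° to 360°, simple-harmonic, h = -25): β = 354.5 − 336.3 = 18.2°, B = 23.7°; Δs = -25/2·(1 − cos(π·0.7679)) = -21.8225; s = 25.0000 − 21.8225 = 3.1775

θ=344.2°: 18.7500
θ=345.5°: 16.8012
θ=354.5°: 3.1775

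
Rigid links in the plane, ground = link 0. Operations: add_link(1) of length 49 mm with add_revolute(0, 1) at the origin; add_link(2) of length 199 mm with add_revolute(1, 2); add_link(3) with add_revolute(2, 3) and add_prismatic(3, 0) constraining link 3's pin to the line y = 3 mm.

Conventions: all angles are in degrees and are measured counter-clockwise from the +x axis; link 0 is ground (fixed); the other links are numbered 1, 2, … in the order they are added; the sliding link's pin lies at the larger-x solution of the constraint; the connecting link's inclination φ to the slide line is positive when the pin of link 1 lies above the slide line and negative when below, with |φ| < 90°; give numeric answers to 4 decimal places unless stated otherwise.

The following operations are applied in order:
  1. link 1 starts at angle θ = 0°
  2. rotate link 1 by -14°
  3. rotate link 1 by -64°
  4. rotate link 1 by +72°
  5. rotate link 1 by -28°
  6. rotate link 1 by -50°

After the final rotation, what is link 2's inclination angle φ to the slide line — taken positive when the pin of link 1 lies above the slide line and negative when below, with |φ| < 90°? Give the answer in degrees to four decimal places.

geometry: r = 49 mm, L = 199 mm, e = 3 mm; θ starts at 0°
rotate link 1 by -14°: θ ← 0° -14° = -14°
rotate link 1 by -64°: θ ← -14° -64° = -78°
rotate link 1 by +72°: θ ← -78° +72° = -6°
rotate link 1 by -28°: θ ← -6° -28° = -34°
rotate link 1 by -50°: θ ← -34° -50° = -84°
h = r sin θ − e = -48.731573 − 3 = -51.731573
sin φ = h / L = -51.731573 / 199 = -0.25995765
φ = arcsin(-0.25995765) = -15.067549°

-15.0675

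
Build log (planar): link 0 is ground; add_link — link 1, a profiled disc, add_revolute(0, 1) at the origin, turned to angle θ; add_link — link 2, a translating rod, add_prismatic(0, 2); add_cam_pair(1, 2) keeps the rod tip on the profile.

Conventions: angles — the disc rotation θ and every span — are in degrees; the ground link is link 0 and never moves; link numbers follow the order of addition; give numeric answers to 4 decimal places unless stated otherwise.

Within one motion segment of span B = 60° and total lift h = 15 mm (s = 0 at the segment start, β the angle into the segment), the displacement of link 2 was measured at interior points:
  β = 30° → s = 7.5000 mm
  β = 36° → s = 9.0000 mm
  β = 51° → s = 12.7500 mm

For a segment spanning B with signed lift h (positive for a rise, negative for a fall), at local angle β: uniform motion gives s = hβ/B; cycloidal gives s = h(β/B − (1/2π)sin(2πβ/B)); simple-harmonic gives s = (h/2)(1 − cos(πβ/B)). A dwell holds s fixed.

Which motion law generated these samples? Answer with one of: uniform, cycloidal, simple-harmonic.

candidates at β/B = r: uniform s = h·r (linear in β); cycloidal s = h·(r − sin(2πr)/(2π)); simple-harmonic s = (h/2)(1 − cos(πr))
β=30°: printed 7.5000 | uniform 7.5000, cycloidal 7.5000, simple-harmonic 7.5000
β=36°: printed 9.0000 | uniform 9.0000, cycloidal 10.4032, simple-harmonic 9.8176
β=51°: printed 12.7500 | uniform 12.7500, cycloidal 14.6814, simple-harmonic 14.1825
only one law matches every sample → uniform

uniform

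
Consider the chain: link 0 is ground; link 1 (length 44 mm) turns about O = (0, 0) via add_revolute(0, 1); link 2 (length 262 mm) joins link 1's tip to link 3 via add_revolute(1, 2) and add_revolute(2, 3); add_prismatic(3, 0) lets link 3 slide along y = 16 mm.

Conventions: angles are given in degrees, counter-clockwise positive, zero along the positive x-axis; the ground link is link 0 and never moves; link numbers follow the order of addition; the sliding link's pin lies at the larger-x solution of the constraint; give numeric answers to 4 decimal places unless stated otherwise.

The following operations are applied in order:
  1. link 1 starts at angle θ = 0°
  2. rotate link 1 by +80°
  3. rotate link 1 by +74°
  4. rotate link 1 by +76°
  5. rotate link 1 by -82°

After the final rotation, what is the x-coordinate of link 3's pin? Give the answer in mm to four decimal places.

geometry: r = 44 mm, L = 262 mm, e = 16 mm; θ starts at 0°
rotate link 1 by +80°: θ ← 0° +80° = 80°
rotate link 1 by +74°: θ ← 80° +74° = 154°
rotate link 1 by +76°: θ ← 154° +76° = 230°
rotate link 1 by -82°: θ ← 230° -82° = 148°
crank pin P = (r cos θ, r sin θ) = (-37.314116, 23.316448)
h = r sin θ − e = 23.316448 − 16 = 7.316448
x = r cos θ + √(L² − h²) = -37.314116 + 261.897823 = 224.583707

224.5837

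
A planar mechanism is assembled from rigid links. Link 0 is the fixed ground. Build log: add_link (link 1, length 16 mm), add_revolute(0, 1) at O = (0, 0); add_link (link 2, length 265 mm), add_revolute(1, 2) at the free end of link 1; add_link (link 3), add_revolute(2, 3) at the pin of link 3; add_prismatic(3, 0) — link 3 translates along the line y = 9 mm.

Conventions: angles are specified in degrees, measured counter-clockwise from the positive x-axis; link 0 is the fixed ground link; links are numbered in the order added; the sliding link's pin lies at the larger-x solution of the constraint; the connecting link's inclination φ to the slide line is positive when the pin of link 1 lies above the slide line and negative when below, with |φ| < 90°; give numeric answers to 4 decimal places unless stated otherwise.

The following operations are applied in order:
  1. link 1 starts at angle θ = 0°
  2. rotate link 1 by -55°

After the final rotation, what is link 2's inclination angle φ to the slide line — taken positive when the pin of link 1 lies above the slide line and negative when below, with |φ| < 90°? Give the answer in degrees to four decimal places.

geometry: r = 16 mm, L = 265 mm, e = 9 mm; θ starts at 0°
rotate link 1 by -55°: θ ← 0° -55° = -55°
h = r sin θ − e = -13.106433 − 9 = -22.106433
sin φ = h / L = -22.106433 / 265 = -0.08342050
φ = arcsin(-0.08342050) = -4.785204°

-4.7852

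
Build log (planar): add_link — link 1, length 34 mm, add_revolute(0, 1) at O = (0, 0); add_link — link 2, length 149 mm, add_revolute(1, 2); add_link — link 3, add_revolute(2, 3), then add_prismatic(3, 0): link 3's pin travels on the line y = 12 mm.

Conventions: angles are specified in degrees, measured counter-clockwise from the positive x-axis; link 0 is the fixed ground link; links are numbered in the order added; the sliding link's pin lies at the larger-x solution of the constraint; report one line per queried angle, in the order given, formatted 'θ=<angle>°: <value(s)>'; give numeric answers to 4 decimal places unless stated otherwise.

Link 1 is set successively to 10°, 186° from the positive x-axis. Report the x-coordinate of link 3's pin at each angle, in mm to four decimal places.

geometry: r = 34 mm, L = 149 mm, e = 12 mm
θ=10°: crank pin P = (r cos θ, r sin θ) = (33.483464, 5.904038)
θ=10°: h = r sin θ − e = 5.904038 − 12 = -6.095962
θ=10°: x = r cos θ + √(L² − h²) = 33.483464 + 148.875247 = 182.358711
θ=186°: crank pin P = (r cos θ, r sin θ) = (-33.813744, -3.553968)
θ=186°: h = r sin θ − e = -3.553968 − 12 = -15.553968
θ=186°: x = r cos θ + √(L² − h²) = -33.813744 + 148.185944 = 114.372200

θ=10°: 182.3587
θ=186°: 114.3722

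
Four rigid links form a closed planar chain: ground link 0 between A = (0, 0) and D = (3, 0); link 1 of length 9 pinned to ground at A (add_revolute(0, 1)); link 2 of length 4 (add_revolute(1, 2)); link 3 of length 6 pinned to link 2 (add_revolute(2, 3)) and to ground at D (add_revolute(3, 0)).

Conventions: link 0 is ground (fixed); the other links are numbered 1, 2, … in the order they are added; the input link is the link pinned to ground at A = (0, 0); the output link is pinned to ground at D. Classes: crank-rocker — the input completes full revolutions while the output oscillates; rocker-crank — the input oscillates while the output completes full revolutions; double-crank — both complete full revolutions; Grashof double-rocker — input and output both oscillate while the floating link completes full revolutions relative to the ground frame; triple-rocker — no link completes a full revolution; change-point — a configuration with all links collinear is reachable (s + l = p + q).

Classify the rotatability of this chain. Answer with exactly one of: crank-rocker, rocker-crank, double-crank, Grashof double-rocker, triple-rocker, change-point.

lengths: ground=3, input=9, coupler=4, output=6
sorted: s=3 (shortest), l=9 (longest), p+q=10
s + l = 12 vs p + q = 10
s + l > p + q → non-Grashof → no link fully rotates → triple-rocker

triple-rocker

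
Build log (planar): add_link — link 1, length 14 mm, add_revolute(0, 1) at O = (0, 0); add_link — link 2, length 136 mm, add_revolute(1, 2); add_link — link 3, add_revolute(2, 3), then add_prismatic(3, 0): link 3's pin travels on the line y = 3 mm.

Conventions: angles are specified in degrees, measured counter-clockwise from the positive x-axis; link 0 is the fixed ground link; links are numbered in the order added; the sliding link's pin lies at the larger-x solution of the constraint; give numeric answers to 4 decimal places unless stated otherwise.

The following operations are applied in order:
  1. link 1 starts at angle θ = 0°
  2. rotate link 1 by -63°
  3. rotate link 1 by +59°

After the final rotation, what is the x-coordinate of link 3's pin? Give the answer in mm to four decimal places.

geometry: r = 14 mm, L = 136 mm, e = 3 mm; θ starts at 0°
rotate link 1 by -63°: θ ← 0° -63° = -63°
rotate link 1 by +59°: θ ← -63° +59° = -4°
crank pin P = (r cos θ, r sin θ) = (13.965897, -0.976591)
h = r sin θ − e = -0.976591 − 3 = -3.976591
x = r cos θ + √(L² − h²) = 13.965897 + 135.941851 = 149.907747

149.9077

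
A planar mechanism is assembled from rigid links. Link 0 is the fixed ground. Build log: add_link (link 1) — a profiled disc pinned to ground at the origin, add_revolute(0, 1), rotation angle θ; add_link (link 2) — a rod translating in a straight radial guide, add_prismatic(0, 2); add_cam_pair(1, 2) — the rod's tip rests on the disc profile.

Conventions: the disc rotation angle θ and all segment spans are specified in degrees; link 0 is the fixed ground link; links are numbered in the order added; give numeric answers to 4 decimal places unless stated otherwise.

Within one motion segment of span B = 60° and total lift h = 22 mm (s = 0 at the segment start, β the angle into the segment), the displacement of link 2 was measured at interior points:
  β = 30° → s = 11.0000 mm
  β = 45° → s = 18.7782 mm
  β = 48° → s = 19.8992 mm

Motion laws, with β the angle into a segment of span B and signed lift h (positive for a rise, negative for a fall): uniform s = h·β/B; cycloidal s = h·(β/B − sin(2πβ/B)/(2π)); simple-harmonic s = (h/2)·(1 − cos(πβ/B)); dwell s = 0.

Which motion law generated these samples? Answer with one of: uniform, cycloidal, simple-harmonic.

candidates at β/B = r: uniform s = h·r (linear in β); cycloidal s = h·(r − sin(2πr)/(2π)); simple-harmonic s = (h/2)(1 − cos(πr))
β=30°: printed 11.0000 | uniform 11.0000, cycloidal 11.0000, simple-harmonic 11.0000
β=45°: printed 18.7782 | uniform 16.5000, cycloidal 20.0014, simple-harmonic 18.7782
β=48°: printed 19.8992 | uniform 17.6000, cycloidal 20.9300, simple-harmonic 19.8992
only one law matches every sample → simple-harmonic

simple-harmonic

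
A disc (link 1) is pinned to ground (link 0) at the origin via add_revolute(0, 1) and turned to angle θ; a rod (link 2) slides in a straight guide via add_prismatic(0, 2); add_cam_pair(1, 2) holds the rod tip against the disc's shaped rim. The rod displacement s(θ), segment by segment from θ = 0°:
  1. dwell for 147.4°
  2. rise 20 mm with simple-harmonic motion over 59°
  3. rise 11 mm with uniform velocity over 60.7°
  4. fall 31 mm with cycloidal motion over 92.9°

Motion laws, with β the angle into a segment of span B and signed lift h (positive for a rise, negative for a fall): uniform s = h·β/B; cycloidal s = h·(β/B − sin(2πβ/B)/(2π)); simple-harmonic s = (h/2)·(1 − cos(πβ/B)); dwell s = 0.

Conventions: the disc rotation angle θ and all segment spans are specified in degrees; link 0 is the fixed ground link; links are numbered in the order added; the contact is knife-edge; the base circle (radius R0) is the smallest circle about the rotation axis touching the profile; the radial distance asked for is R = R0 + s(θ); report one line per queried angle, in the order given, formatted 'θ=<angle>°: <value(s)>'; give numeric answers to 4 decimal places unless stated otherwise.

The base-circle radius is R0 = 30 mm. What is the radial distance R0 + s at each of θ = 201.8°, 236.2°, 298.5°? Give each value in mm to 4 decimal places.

segment 1 (0° to 147.4°, dwell): s unchanged at 0.0000
θ = 201.8° falls in segment 2 (147.4° to 206.4°, simple-harmonic, h = 20): β = 201.8 − 147.4 = 54.4°, B = 59°; Δs = 20/2·(1 − cos(π·0.9220)) = 19.7015; s = 0.0000 + 19.7015 = 19.7015
segment 2 (147.4° to 206.4°, simple-harmonic, h = 20) is passed completely: s = 0.0000 + (20) = 20.0000
θ = 236.2° falls in segment 3 (206.4° to 267.1°, uniform, h = 11): β = 236.2 − 206.4 = 29.8°, B = 60.7°; Δs = 11·29.8/60.7 = 5.4003; s = 20.0000 + 5.4003 = 25.4003
segment 3 (206.4° to 267.1°, uniform, h = 11) is passed completely: s = 20.0000 + (11) = 31.0000
θ = 298.5° falls in segment 4 (267.1° to 360°, cycloidal, h = -31): β = 298.5 − 267.1 = 31.4°, B = 92.9°; Δs = -31·(0.3380 − sin(2π·0.3380)/(2π)) = -6.2793; s = 31.0000 − 6.2793 = 24.7207
θ=201.8°: R = R0 + s = 30 + 19.7015 = 49.7015
θ=236.2°: R = R0 + s = 30 + 25.4003 = 55.4003
θ=298.5°: R = R0 + s = 30 + 24.7207 = 54.7207

θ=201.8°: 49.7015
θ=236.2°: 55.4003
θ=298.5°: 54.7207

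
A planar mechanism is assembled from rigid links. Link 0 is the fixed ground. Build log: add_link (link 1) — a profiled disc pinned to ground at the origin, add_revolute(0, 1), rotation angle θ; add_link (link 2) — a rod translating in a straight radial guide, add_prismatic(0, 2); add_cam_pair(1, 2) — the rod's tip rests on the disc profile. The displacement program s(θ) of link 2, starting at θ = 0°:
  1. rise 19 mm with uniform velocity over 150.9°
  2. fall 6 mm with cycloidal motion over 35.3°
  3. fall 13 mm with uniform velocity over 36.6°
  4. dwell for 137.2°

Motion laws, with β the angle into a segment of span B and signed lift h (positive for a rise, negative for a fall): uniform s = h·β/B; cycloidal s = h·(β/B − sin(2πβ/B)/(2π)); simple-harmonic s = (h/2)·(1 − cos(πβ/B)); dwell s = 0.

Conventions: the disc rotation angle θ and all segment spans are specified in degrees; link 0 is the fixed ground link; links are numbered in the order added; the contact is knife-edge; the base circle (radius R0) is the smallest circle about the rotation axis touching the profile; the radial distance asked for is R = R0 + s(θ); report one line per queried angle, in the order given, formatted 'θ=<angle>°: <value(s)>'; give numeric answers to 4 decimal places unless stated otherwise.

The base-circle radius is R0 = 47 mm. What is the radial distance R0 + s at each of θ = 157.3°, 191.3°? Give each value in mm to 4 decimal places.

seg 1 [0°–150.9°] uniform, h=19: full span → s += 19 → s = 19.0000
seg 2 [150.9°–186.2°] cycloidal, h=-6: θ=157.3° here. β=6.4, B=35.3. -6·(0.1813 − sin(2π·0.1813)/(2π)) = -0.2205 → s = 18.7795
seg 2 [150.9°–186.2°] cycloidal, h=-6: full span → s += -6 → s = 13.0000
seg 3 [186.2°–222.8°] uniform, h=-13: θ=191.3° here. β=5.1, B=36.6. -13·5.1/36.6 = -1.8115 → s = 11.1885
θ=157.3°: R = R0 + s = 47 + 18.7795 = 65.7795
θ=191.3°: R = R0 + s = 47 + 11.1885 = 58.1885

θ=157.3°: 65.7795
θ=191.3°: 58.1885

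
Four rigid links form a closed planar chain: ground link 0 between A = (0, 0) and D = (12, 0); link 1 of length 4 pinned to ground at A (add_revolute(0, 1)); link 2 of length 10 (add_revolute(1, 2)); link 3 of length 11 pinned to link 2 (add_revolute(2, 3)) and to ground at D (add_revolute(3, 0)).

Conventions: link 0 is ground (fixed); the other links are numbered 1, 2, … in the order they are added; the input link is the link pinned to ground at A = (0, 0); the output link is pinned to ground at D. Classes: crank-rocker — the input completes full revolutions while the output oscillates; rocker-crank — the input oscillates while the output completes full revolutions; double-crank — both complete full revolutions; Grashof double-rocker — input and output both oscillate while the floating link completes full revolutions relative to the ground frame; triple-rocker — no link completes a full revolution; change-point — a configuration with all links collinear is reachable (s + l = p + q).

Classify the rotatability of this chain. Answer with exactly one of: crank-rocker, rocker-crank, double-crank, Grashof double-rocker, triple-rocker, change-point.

lengths: ground=12, input=4, coupler=10, output=11
sorted: s=4 (shortest), l=12 (longest), p+q=21
s + l = 16 vs p + q = 21
s + l < p + q (Grashof) with shortest = input link → crank-rocker

crank-rocker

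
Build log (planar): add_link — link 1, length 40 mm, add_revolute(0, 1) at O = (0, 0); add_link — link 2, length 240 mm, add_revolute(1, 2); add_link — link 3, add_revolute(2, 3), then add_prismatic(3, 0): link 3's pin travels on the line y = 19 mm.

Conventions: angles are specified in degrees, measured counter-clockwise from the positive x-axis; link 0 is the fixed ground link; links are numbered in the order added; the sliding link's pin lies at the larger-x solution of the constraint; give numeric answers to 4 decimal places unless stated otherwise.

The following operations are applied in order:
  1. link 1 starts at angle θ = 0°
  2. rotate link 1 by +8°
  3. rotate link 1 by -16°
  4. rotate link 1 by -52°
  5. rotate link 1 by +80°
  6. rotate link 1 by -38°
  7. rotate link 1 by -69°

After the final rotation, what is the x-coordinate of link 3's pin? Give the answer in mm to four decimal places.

geometry: r = 40 mm, L = 240 mm, e = 19 mm; θ starts at 0°
rotate link 1 by +8°: θ ← 0° +8° = 8°
rotate link 1 by -16°: θ ← 8° -16° = -8°
rotate link 1 by -52°: θ ← -8° -52° = -60°
rotate link 1 by +80°: θ ← -60° +80° = 20°
rotate link 1 by -38°: θ ← 20° -38° = -18°
rotate link 1 by -69°: θ ← -18° -69° = -87°
crank pin P = (r cos θ, r sin θ) = (2.093438, -39.945181)
h = r sin θ − e = -39.945181 − 19 = -58.945181
x = r cos θ + √(L² − h²) = 2.093438 + 232.648803 = 234.742241

234.7422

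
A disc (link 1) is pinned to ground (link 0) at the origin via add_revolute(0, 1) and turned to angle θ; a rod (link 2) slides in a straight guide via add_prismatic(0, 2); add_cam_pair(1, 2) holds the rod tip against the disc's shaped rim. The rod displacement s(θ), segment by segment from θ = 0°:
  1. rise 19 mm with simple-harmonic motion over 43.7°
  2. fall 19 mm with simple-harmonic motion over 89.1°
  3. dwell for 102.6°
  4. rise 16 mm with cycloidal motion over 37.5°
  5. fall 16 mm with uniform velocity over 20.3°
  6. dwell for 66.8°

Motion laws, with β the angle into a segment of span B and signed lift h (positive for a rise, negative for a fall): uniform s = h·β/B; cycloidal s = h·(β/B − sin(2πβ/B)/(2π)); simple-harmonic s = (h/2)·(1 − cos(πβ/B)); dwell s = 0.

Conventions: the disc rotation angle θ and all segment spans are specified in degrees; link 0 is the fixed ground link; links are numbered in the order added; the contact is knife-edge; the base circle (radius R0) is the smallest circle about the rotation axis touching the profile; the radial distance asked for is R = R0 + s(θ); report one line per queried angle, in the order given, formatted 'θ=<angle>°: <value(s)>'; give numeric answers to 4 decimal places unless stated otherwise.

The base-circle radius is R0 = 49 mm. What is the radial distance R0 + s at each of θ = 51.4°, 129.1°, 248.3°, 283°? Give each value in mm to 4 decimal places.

segment 1 (0° to 43.7°, simple-harmonic, h = 19) is passed completely: s = 0.0000 + (19) = 19.0000
θ = 51.4° falls in segment 2 (43.7° to 132.8°, simple-harmonic, h = -19): β = 51.4 − 43.7 = 7.7°, B = 89.1°; Δs = -19/2·(1 − cos(π·0.0864)) = -0.3480; s = 19.0000 − 0.3480 = 18.6520
θ = 129.1° falls in segment 2 (43.7° to 132.8°, simple-harmonic, h = -19): β = 129.1 − 43.7 = 85.4°, B = 89.1°; Δs = -19/2·(1 − cos(π·0.9585)) = -18.9193; s = 19.0000 − 18.9193 = 0.0807
segment 2 (43.7° to 132.8°, simple-harmonic, h = -19) is passed completely: s = 19.0000 + (-19) = 0.0000
segment 3 (132.8° to 235.4°, dwell): s unchanged at 0.0000
θ = 248.3° falls in segment 4 (235.4° to 272.9°, cycloidal, h = 16): β = 248.3 − 235.4 = 12.9°, B = 37.5°; Δs = 16·(0.3440 − sin(2π·0.3440)/(2π)) = 3.3889; s = 0.0000 + 3.3889 = 3.3889
segment 4 (235.4° to 272.9°, cycloidal, h = 16) is passed completely: s = 0.0000 + (16) = 16.0000
θ = 283° falls in segment 5 (272.9° to 293.2°, uniform, h = -16): β = 283 − 272.9 = 10.1°, B = 20.3°; Δs = -16·10.1/20.3 = -7.9606; s = 16.0000 − 7.9606 = 8.0394
θ=51.4°: R = R0 + s = 49 + 18.6520 = 67.6520
θ=129.1°: R = R0 + s = 49 + 0.0807 = 49.0807
θ=248.3°: R = R0 + s = 49 + 3.3889 = 52.3889
θ=283°: R = R0 + s = 49 + 8.0394 = 57.0394

θ=51.4°: 67.6520
θ=129.1°: 49.0807
θ=248.3°: 52.3889
θ=283°: 57.0394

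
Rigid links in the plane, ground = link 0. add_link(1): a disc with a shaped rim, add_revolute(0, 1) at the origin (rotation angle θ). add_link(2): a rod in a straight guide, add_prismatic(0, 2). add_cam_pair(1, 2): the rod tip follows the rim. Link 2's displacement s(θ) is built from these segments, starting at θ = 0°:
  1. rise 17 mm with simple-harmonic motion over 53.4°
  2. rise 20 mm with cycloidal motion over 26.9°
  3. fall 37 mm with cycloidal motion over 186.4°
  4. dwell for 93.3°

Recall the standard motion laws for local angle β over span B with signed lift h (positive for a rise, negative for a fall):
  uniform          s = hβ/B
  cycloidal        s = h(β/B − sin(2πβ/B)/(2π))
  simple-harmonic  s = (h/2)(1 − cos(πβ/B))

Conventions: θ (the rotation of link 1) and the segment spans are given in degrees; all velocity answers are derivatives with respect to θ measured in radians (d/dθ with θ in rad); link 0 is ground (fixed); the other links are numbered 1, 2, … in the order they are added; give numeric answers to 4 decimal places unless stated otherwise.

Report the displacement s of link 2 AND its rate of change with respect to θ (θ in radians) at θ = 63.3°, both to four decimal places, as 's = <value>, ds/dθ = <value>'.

segment 1 (0° to 53.4°, simple-harmonic, h = 17) is passed completely: s = 0.0000 + (17) = 17.0000
θ = 63.3° falls in segment 2 (53.4° to 80.3°, cycloidal, h = 20): β = 63.3 − 53.4 = 9.9°, B = 26.9°; Δs = 20·(0.3680 − sin(2π·0.3680)/(2π)) = 5.0134; s = 17.0000 + 5.0134 = 22.0134
velocity in seg [53.4°–80.3°] (cycloidal), θ in radians: β = 9.9° = 0.1728 rad, B = 26.9° = 0.4695 rad; ds/dθ = (h/B)(1 − cos(2πβ/B)) = (20/0.4695)(1 − cos(2π·0.3680)) = 71.373528 mm/rad

s = 22.0134, ds/dθ = 71.3735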